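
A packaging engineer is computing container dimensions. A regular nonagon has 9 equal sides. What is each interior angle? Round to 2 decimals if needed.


Shape: regular nonagon (9 sides)
Formula: interior angle = (n - 2) * 180 / n
(n - 2) = 7
(n - 2) * 180 = 1260
angle = 1260 / 9
angle = 140
140 degrees


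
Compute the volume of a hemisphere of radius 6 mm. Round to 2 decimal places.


Shape: hemisphere (half of a sphere)
Radius r = 6 mm
Formula: V = (1/2) * (4/3) * pi * r^3 = (2/3) * pi * r^3
r^3 = 216
(2/3) * 216 = 144
V = 144 * pi
V = 452.39
452.39 mm^3


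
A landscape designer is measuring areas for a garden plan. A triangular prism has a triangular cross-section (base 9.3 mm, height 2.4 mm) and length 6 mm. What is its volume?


Shape: triangular prism
Triangle base = 9.3 mm, triangle height = 2.4 mm, prism length L = 6 mm
Formula: V = (1/2 * b * h_tri) * L
Cross-section area = 0.5 * 9.3 * 2.4 = 11.16
V = 11.16 * 6
V = 66.96
66.96 mm^3


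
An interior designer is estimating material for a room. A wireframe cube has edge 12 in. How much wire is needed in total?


Shape: cube
Side s = 12 in
A cube has 12 edges, all equal.
Formula: total edge length = 12 * s
Total = 12 * 12
Total = 144
144 in


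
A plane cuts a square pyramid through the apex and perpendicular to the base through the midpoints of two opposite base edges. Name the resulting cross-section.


Solid: square pyramid
Cutting plane: through the apex and perpendicular to the base through the midpoints of two opposite base edges
Visualize the intersection of the plane with the solid's surface.
The boundary of the cut region is a isosceles triangle.
isosceles triangle


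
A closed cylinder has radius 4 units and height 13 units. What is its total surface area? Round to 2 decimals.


Shape: closed cylinder
Radius r = 4 units, Height h = 13 units
Formula: SA = 2*pi*r^2 + 2*pi*r*h = 2*pi*r*(r + h)
r + h = 17
2 * r * (r + h) = 2 * 4 * 17 = 136
SA = 136 * pi
SA = 427.26
427.26 units^2


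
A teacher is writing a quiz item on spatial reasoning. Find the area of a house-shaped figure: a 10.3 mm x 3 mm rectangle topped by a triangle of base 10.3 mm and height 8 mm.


Composite shape: rectangle + triangle
Rectangle area = 10.3 * 3 = 30.9
Triangle area = 0.5 * 10.3 * 8 = 41.2
Total = 30.9 + 41.2
Total = 72.1
72.1 mm^2


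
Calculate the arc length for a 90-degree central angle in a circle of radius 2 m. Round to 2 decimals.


Shape: circular arc
Radius r = 2 m, Angle = 90 degrees
Formula: L = (angle/360) * 2 * pi * r
2 * pi * r = 4 * pi
L = (90/360) * 4 * pi
L = 1 * pi
L = 3.14
3.14 m


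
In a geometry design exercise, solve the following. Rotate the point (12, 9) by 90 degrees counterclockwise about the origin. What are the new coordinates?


Transformation: rotation about the origin
Original point: (12, 9)
Rule for 90 deg counterclockwise: (x, y) -> (-y, x)
Apply: (12, 9) -> (-9, 12)
(-9, 12)


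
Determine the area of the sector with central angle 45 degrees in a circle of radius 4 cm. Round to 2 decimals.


Shape: circular sector
Radius r = 4 cm, Angle = 45 degrees
Formula: A = (angle/360) * pi * r^2
r^2 = 16
Fraction of circle = 45/360
A = (45/360) * pi * 16
A = 2 * pi
A = 6.28
6.28 cm^2


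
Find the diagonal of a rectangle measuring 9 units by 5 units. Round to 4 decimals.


Shape: rectangle (diagonal via Pythagoras)
Sides: 9 units and 5 units
Formula: d = sqrt(l^2 + w^2)
l^2 = 81, w^2 = 25
l^2 + w^2 = 106
d = sqrt(106)
d = 10.2956
10.2956 units


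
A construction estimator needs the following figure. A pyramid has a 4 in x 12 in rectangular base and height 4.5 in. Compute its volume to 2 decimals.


Shape: rectangular pyramid
Base: 4 in x 12 in, Height h = 4.5 in
Formula: V = (1/3) * base_area * h
base_area = 4 * 12 = 48
base_area * h = 48 * 4.5 = 216
V = 216 / 3
V = 72
72 in^3


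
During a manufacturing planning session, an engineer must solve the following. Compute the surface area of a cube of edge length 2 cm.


Shape: cube
Side s = 2 cm
A cube has 6 square faces.
Formula: SA = 6 * s^2
s^2 = 4
SA = 6 * 4
SA = 24
24 cm^2


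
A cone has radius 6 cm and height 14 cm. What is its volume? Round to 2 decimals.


Shape: cone
Radius r = 6 cm, Height h = 14 cm
Formula: V = (1/3) * pi * r^2 * h
r^2 = 36
pi * r^2 * h = pi * 36 * 14 = 504 * pi
V = 504 * pi / 3
V = 527.79
527.79 cm^3


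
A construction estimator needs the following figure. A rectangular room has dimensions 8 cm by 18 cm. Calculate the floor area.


Shape: rectangle
Length l = 8 cm, Width w = 18 cm
Formula: A = l * w
A = 8 * 18
A = 144
144 cm^2


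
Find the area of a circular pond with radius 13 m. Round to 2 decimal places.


Shape: circle
Radius r = 13 m
Formula: A = pi * r^2
r^2 = 13^2 = 169
A = pi * 169
A = 530.93
530.93 m^2


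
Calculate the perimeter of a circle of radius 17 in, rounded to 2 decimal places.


Shape: circle
Radius r = 17 in
Formula: C = 2 * pi * r
C = 2 * pi * 17
C = 34 * pi
C = 106.81
106.81 in


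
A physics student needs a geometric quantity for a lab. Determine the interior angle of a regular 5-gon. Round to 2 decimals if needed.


Shape: regular pentagon (5 sides)
Formula: interior angle = (n - 2) * 180 / n
(n - 2) = 3
(n - 2) * 180 = 540
angle = 540 / 5
angle = 108
108 degrees


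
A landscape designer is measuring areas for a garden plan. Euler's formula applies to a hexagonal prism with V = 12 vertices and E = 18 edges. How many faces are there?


Polyhedron: hexagonal prism
Euler's formula for convex polyhedra: V - E + F = 2
Given: V = 12 vertices and E = 18 edges
Solve for F:
F = 2 + E - V = 2 + 18 - 12 = 8
8 faces


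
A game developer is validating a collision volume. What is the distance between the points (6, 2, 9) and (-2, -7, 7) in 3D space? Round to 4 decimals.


3D distance between two points
P1 = (6, 2, 9), P2 = (-2, -7, 7)
Formula: d = sqrt((x2-x1)^2 + (y2-y1)^2 + (z2-z1)^2)
dx = -2 - 6 = -8
dy = -7 - 2 = -9
dz = 7 - 9 = -2
dx^2 + dy^2 + dz^2 = 64 + 81 + 4 = 149
d = sqrt(149)
d = 12.2066
12.2066 units


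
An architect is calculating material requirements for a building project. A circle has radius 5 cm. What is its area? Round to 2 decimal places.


Shape: circle
Radius r = 5 cm
Formula: A = pi * r^2
r^2 = 5^2 = 25
A = pi * 25
A = 78.54
78.54 cm^2


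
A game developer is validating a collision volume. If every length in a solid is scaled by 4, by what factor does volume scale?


Linear scale factor k = 4
Rule: under a linear scaling by k, volumes scale by k^3.
k^3 = 4 * 4 * 4
k^3 = 16 * 4
k^3 = 64
Volume scales by a factor of 64.
64 (dimensionless)


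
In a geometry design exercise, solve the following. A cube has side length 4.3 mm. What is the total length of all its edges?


Shape: cube
Side s = 4.3 mm
A cube has 12 edges, all equal.
Formula: total edge length = 12 * s
Total = 12 * 4.3
Total = 51.6
51.6 mm


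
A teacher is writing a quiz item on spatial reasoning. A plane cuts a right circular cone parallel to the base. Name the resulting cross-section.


Solid: right circular cone
Cutting plane: parallel to the base
Visualize the intersection of the plane with the solid's surface.
The boundary of the cut region is a circle.
circle


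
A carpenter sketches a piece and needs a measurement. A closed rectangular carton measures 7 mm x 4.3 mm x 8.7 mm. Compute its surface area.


Shape: rectangular prism
l = 7 mm, w = 4.3 mm, h = 8.7 mm
Formula: SA = 2(lw + lh + wh)
lw = 30.1, lh = 60.9, wh = 37.41
lw + lh + wh = 128.41
SA = 2 * 128.41
SA = 256.82
256.82 mm^2


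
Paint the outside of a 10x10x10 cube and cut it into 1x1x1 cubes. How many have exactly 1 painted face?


Large cube: 10 x 10 x 10, cut into unit cubes.
n = 10, so n - 2 = 8
Cubes with 1 painted face lie in the interior of each face.
A cube has 6 faces; each contributes (n - 2)^2 = 64 such cubes.
Count = 6 * 64 = 384
384 unit cubes


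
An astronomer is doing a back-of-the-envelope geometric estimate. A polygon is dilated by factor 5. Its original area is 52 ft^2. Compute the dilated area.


Linear scale factor k = 5
Original area = 52 ft^2
Rule: under a linear scaling by k, areas scale by k^2.
k^2 = 5^2 = 25
New area = 52 * 25
New area = 1300
1300 ft^2


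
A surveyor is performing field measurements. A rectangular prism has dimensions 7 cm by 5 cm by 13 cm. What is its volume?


Shape: rectangular prism
l = 7 cm, w = 5 cm, h = 13 cm
Formula: V = l * w * h
V = 7 * 5 * 13
V = 35 * 13
V = 455
455 cm^3


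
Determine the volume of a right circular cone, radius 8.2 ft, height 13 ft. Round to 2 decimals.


Shape: cone
Radius r = 8.2 ft, Height h = 13 ft
Formula: V = (1/3) * pi * r^2 * h
r^2 = 67.24
pi * r^2 * h = pi * 67.24 * 13 = 874.12 * pi
V = 874.12 * pi / 3
V = 915.38
915.38 ft^3


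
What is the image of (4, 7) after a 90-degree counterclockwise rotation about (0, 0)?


Transformation: rotation about the origin
Original point: (4, 7)
Rule for 90 deg counterclockwise: (x, y) -> (-y, x)
Apply: (4, 7) -> (-7, 4)
(-7, 4)


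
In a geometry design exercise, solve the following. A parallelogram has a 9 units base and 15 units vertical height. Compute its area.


Shape: parallelogram
Base b = 9 units, Height h = 15 units
Formula: A = b * h
A = 9 * 15
A = 135
135 units^2


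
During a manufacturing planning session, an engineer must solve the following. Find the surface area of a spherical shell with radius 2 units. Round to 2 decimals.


Shape: sphere
Radius r = 2 units
Formula: SA = 4 * pi * r^2
r^2 = 4
SA = 4 * pi * 4
SA = 16 * pi
SA = 50.27
50.27 units^2


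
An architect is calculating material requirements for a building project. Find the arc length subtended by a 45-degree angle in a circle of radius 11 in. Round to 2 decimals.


Shape: circular arc
Radius r = 11 in, Angle = 45 degrees
Formula: L = (angle/360) * 2 * pi * r
2 * pi * r = 22 * pi
L = (45/360) * 22 * pi
L = 2.75 * pi
L = 8.64
8.64 in


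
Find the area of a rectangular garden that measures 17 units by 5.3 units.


Shape: rectangle
Length l = 17 units, Width w = 5.3 units
Formula: A = l * w
A = 17 * 5.3
A = 90.1
90.1 units^2


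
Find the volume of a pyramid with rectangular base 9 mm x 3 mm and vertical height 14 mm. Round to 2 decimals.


Shape: rectangular pyramid
Base: 9 mm x 3 mm, Height h = 14 mm
Formula: V = (1/3) * base_area * h
base_area = 9 * 3 = 27
base_area * h = 27 * 14 = 378
V = 378 / 3
V = 126
126 mm^3


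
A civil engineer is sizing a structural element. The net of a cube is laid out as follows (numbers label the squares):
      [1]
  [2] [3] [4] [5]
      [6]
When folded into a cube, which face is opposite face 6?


Net: cross layout. Take square 3 as the base (bottom).
Fold the four squares in the horizontal row up around 3: 2 -> left, 4 -> right, 5 wraps to the top.
Fold 1 and 6 up from 3: 1 -> back, 6 -> front.
Opposite pairs are therefore: (1, 6), (2, 4), (3, 5).
Face 6 is opposite face 1.
face 1


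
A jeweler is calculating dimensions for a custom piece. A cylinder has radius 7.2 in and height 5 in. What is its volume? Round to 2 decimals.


Shape: cylinder
Radius r = 7.2 in, Height h = 5 in
Formula: V = pi * r^2 * h
r^2 = 51.84
V = pi * 51.84 * 5
V = 259.2 * pi
V = 814.3
814.3 in^3


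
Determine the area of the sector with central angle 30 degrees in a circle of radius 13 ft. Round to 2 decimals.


Shape: circular sector
Radius r = 13 ft, Angle = 30 degrees
Formula: A = (angle/360) * pi * r^2
r^2 = 169
Fraction of circle = 30/360
A = (30/360) * pi * 169
A = 14.083333 * pi
A = 44.24
44.24 ft^2


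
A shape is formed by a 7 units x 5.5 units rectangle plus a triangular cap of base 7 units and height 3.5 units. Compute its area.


Composite shape: rectangle + triangle
Rectangle area = 7 * 5.5 = 38.5
Triangle area = 0.5 * 7 * 3.5 = 12.25
Total = 38.5 + 12.25
Total = 50.75
50.75 units^2


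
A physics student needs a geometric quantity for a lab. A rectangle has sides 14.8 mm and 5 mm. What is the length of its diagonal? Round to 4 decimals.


Shape: rectangle (diagonal via Pythagoras)
Sides: 14.8 mm and 5 mm
Formula: d = sqrt(l^2 + w^2)
l^2 = 219.04, w^2 = 25
l^2 + w^2 = 244.04
d = sqrt(244.04)
d = 15.6218
15.6218 mm


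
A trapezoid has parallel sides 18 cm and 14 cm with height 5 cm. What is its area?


Shape: trapezoid
Parallel sides a = 18 cm, b = 14 cm; Height h = 5 cm
Formula: A = (a + b) * h / 2
a + b = 18 + 14 = 32
A = 32 * 5 / 2
A = 160 / 2
A = 80
80 cm^2


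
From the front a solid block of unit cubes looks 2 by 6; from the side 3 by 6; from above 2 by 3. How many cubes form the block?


Orthographic views of a solid rectangular block:
Front view 2 x 6 -> length = 2, height = 6
Side view 3 x 6 -> width = 3, height = 6 (consistent)
Top view 2 x 3 -> confirms length = 2, width = 3
The block is 2 x 3 x 6.
Total unit cubes = 2 * 3 * 6 = 36
36 unit cubes


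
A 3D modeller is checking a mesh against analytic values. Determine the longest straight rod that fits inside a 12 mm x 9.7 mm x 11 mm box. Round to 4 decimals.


Shape: rectangular box (space diagonal)
l = 12 mm, w = 9.7 mm, h = 11 mm
Visualize: the diagonal of the base, then a right triangle with that diagonal and the height.
Formula: d = sqrt(l^2 + w^2 + h^2)
l^2 + w^2 + h^2 = 144 + 94.09 + 121 = 359.09
d = sqrt(359.09)
d = 18.9497
18.9497 mm


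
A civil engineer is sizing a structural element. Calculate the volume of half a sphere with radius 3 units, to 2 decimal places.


Shape: hemisphere (half of a sphere)
Radius r = 3 units
Formula: V = (1/2) * (4/3) * pi * r^3 = (2/3) * pi * r^3
r^3 = 27
(2/3) * 27 = 18
V = 18 * pi
V = 56.55
56.55 units^3


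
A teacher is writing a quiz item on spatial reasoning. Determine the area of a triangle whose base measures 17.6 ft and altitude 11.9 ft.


Shape: triangle
Base b = 17.6 ft, Height h = 11.9 ft
Formula: A = (1/2) * b * h
A = 0.5 * 17.6 * 11.9
A = 0.5 * 209.44
A = 104.72
104.72 ft^2


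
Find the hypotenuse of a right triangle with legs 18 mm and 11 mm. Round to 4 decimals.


Shape: right triangle
Legs a = 18 mm, b = 11 mm
Formula: c = sqrt(a^2 + b^2)
a^2 = 324, b^2 = 121
a^2 + b^2 = 445
c = sqrt(445)
c = 21.095
21.095 mm


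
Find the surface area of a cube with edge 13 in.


Shape: cube
Side s = 13 in
A cube has 6 square faces.
Formula: SA = 6 * s^2
s^2 = 169
SA = 6 * 169
SA = 1014
1014 in^2


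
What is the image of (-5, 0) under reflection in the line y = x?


Transformation: reflection
Original point: (-5, 0)
Rule for reflection over y = x: (x, y) -> (y, x)
Apply: (-5, 0) -> (0, -5)
(0, -5)


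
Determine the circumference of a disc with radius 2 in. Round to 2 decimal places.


Shape: circle
Radius r = 2 in
Formula: C = 2 * pi * r
C = 2 * pi * 2
C = 4 * pi
C = 12.57
12.57 in


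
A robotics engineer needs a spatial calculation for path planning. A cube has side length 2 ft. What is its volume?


Shape: cube
Side s = 2 ft
Formula: V = s^3
V = 2 * 2 * 2
V = 4 * 2
V = 8
8 ft^3


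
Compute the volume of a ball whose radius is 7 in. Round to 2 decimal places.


Shape: sphere
Radius r = 7 in
Formula: V = (4/3) * pi * r^3
r^3 = 343
(4/3) * 343 = 457.333333
V = 457.333333 * pi
V = 1436.76
1436.76 in^3


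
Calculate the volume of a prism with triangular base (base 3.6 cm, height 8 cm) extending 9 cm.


Shape: triangular prism
Triangle base = 3.6 cm, triangle height = 8 cm, prism length L = 9 cm
Formula: V = (1/2 * b * h_tri) * L
Cross-section area = 0.5 * 3.6 * 8 = 14.4
V = 14.4 * 9
V = 129.6
129.6 cm^3


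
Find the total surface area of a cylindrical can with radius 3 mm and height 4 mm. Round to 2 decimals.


Shape: closed cylinder
Radius r = 3 mm, Height h = 4 mm
Formula: SA = 2*pi*r^2 + 2*pi*r*h = 2*pi*r*(r + h)
r + h = 7
2 * r * (r + h) = 2 * 3 * 7 = 42
SA = 42 * pi
SA = 131.95
131.95 mm^2


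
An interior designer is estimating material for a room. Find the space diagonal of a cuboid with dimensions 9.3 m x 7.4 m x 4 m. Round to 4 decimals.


Shape: rectangular box (space diagonal)
l = 9.3 m, w = 7.4 m, h = 4 m
Visualize: the diagonal of the base, then a right triangle with that diagonal and the height.
Formula: d = sqrt(l^2 + w^2 + h^2)
l^2 + w^2 + h^2 = 86.49 + 54.76 + 16 = 157.25
d = sqrt(157.25)
d = 12.5399
12.5399 m


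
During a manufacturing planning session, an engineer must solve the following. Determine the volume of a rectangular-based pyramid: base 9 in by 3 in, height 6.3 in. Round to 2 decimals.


Shape: rectangular pyramid
Base: 9 in x 3 in, Height h = 6.3 in
Formula: V = (1/3) * base_area * h
base_area = 9 * 3 = 27
base_area * h = 27 * 6.3 = 170.1
V = 170.1 / 3
V = 56.7
56.7 in^3


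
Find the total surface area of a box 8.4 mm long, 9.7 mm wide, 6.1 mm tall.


Shape: rectangular prism
l = 8.4 mm, w = 9.7 mm, h = 6.1 mm
Formula: SA = 2(lw + lh + wh)
lw = 81.48, lh = 51.24, wh = 59.17
lw + lh + wh = 191.89
SA = 2 * 191.89
SA = 383.78
383.78 mm^2


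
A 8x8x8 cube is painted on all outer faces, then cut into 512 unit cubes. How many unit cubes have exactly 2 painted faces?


Large cube: 8 x 8 x 8, cut into unit cubes.
n = 8, so n - 2 = 6
Cubes with 2 painted faces lie along the edges, excluding corners.
A cube has 12 edges; each contributes (n - 2) = 6 such cubes.
Count = 12 * 6 = 72
72 unit cubes


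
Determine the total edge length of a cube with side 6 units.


Shape: cube
Side s = 6 units
A cube has 12 edges, all equal.
Formula: total edge length = 12 * s
Total = 12 * 6
Total = 72
72 units


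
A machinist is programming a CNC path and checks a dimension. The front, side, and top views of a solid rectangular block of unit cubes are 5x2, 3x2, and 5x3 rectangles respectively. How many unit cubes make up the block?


Orthographic views of a solid rectangular block:
Front view 5 x 2 -> length = 5, height = 2
Side view 3 x 2 -> width = 3, height = 2 (consistent)
Top view 5 x 3 -> confirms length = 5, width = 3
The block is 5 x 3 x 2.
Total unit cubes = 5 * 3 * 2 = 30
30 unit cubes


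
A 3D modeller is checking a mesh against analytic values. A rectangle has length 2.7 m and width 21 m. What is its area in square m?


Shape: rectangle
Length l = 2.7 m, Width w = 21 m
Formula: A = l * w
A = 2.7 * 21
A = 56.7
56.7 m^2


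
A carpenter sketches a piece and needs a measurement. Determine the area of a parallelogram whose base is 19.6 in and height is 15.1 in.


Shape: parallelogram
Base b = 19.6 in, Height h = 15.1 in
Formula: A = b * h
A = 19.6 * 15.1
A = 295.96
295.96 in^2


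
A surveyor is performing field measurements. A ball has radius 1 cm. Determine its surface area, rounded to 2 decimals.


Shape: sphere
Radius r = 1 cm
Formula: SA = 4 * pi * r^2
r^2 = 1
SA = 4 * pi * 1
SA = 4 * pi
SA = 12.57
12.57 cm^2


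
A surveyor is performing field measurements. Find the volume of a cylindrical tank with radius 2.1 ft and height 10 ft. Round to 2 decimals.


Shape: cylinder
Radius r = 2.1 ft, Height h = 10 ft
Formula: V = pi * r^2 * h
r^2 = 4.41
V = pi * 4.41 * 10
V = 44.1 * pi
V = 138.54
138.54 ft^3


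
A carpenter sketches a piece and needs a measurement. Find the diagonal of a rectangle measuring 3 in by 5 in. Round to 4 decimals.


Shape: rectangle (diagonal via Pythagoras)
Sides: 3 in and 5 in
Formula: d = sqrt(l^2 + w^2)
l^2 = 9, w^2 = 25
l^2 + w^2 = 34
d = sqrt(34)
d = 5.831
5.831 in


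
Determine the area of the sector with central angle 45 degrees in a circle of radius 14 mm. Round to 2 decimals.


Shape: circular sector
Radius r = 14 mm, Angle = 45 degrees
Formula: A = (angle/360) * pi * r^2
r^2 = 196
Fraction of circle = 45/360
A = (45/360) * pi * 196
A = 24.5 * pi
A = 76.97
76.97 mm^2


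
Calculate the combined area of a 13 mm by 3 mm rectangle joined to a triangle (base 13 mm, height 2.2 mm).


Composite shape: rectangle + triangle
Rectangle area = 13 * 3 = 39
Triangle area = 0.5 * 13 * 2.2 = 14.3
Total = 39 + 14.3
Total = 53.3
53.3 mm^2


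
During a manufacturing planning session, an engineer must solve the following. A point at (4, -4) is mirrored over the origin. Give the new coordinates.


Transformation: reflection
Original point: (4, -4)
Rule for reflection through the origin: (x, y) -> (-x, -y)
Apply: (4, -4) -> (-4, 4)
(-4, 4)


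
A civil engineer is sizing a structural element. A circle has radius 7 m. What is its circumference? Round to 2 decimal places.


Shape: circle
Radius r = 7 m
Formula: C = 2 * pi * r
C = 2 * pi * 7
C = 14 * pi
C = 43.98
43.98 m


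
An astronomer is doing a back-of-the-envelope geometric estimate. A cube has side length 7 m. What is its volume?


Shape: cube
Side s = 7 m
Formula: V = s^3
V = 7 * 7 * 7
V = 49 * 7
V = 343
343 m^3


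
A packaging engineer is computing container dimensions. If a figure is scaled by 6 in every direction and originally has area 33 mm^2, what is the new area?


Linear scale factor k = 6
Original area = 33 mm^2
Rule: under a linear scaling by k, areas scale by k^2.
k^2 = 6^2 = 36
New area = 33 * 36
New area = 1188
1188 mm^2


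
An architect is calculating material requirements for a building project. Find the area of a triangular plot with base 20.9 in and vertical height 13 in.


Shape: triangle
Base b = 20.9 in, Height h = 13 in
Formula: A = (1/2) * b * h
A = 0.5 * 20.9 * 13
A = 0.5 * 271.7
A = 135.85
135.85 in^2


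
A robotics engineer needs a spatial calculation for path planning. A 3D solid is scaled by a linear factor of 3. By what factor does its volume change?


Linear scale factor k = 3
Rule: under a linear scaling by k, volumes scale by k^3.
k^3 = 3 * 3 * 3
k^3 = 9 * 3
k^3 = 27
Volume scales by a factor of 27.
27 (dimensionless)


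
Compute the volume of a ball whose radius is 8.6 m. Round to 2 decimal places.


Shape: sphere
Radius r = 8.6 m
Formula: V = (4/3) * pi * r^3
r^3 = 636.056
(4/3) * 636.056 = 848.074667
V = 848.074667 * pi
V = 2664.31
2664.31 m^3


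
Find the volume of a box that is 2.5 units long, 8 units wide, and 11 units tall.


Shape: rectangular prism
l = 2.5 units, w = 8 units, h = 11 units
Formula: V = l * w * h
V = 2.5 * 8 * 11
V = 20 * 11
V = 220
220 units^3


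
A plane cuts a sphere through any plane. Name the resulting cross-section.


Solid: sphere
Cutting plane: through any plane
Visualize the intersection of the plane with the solid's surface.
The boundary of the cut region is a circle.
circle


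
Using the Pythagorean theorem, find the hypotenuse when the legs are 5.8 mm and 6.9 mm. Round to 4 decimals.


Shape: right triangle
Legs a = 5.8 mm, b = 6.9 mm
Formula: c = sqrt(a^2 + b^2)
a^2 = 33.64, b^2 = 47.61
a^2 + b^2 = 81.25
c = sqrt(81.25)
c = 9.0139
9.0139 mm


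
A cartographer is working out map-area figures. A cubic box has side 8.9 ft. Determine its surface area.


Shape: cube
Side s = 8.9 ft
A cube has 6 square faces.
Formula: SA = 6 * s^2
s^2 = 79.21
SA = 6 * 79.21
SA = 475.26
475.26 ft^2


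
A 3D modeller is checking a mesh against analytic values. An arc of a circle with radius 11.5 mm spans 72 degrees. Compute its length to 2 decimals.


Shape: circular arc
Radius r = 11.5 mm, Angle = 72 degrees
Formula: L = (angle/360) * 2 * pi * r
2 * pi * r = 23 * pi
L = (72/360) * 23 * pi
L = 4.6 * pi
L = 14.45
14.45 mm


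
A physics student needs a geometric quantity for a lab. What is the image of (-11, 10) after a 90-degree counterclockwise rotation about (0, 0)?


Transformation: rotation about the origin
Original point: (-11, 10)
Rule for 90 deg counterclockwise: (x, y) -> (-y, x)
Apply: (-11, 10) -> (-10, -11)
(-10, -11)


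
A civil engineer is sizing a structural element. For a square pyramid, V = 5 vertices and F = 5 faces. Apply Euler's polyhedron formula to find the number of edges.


Polyhedron: square pyramid
Euler's formula for convex polyhedra: V - E + F = 2
Given: V = 5 vertices and F = 5 faces
Solve for E:
E = V + F - 2 = 5 + 5 - 2 = 8
8 edges


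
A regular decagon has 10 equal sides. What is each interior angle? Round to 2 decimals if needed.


Shape: regular decagon (10 sides)
Formula: interior angle = (n - 2) * 180 / n
(n - 2) = 8
(n - 2) * 180 = 1440
angle = 1440 / 10
angle = 144
144 degrees


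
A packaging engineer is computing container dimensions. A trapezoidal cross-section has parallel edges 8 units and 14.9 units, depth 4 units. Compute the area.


Shape: trapezoid
Parallel sides a = 8 units, b = 14.9 units; Height h = 4 units
Formula: A = (a + b) * h / 2
a + b = 8 + 14.9 = 22.9
A = 22.9 * 4 / 2
A = 91.6 / 2
A = 45.8
45.8 units^2


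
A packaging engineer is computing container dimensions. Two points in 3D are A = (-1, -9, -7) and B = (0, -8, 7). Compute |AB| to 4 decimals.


3D distance between two points
P1 = (-1, -9, -7), P2 = (0, -8, 7)
Formula: d = sqrt((x2-x1)^2 + (y2-y1)^2 + (z2-z1)^2)
dx = 0 - -1 = 1
dy = -8 - -9 = 1
dz = 7 - -7 = 14
dx^2 + dy^2 + dz^2 = 1 + 1 + 196 = 198
d = sqrt(198)
d = 14.0712
14.0712 units


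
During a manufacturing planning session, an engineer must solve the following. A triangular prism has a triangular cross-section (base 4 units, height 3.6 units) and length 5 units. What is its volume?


Shape: triangular prism
Triangle base = 4 units, triangle height = 3.6 units, prism length L = 5 units
Formula: V = (1/2 * b * h_tri) * L
Cross-section area = 0.5 * 4 * 3.6 = 7.2
V = 7.2 * 5
V = 36
36 units^3


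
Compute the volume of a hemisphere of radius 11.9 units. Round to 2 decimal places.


Shape: hemisphere (half of a sphere)
Radius r = 11.9 units
Formula: V = (1/2) * (4/3) * pi * r^3 = (2/3) * pi * r^3
r^3 = 1685.159
(2/3) * 1685.159 = 1123.439333
V = 1123.439333 * pi
V = 3529.39
3529.39 units^3


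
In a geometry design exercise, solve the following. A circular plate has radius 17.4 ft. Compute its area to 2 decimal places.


Shape: circle
Radius r = 17.4 ft
Formula: A = pi * r^2
r^2 = 17.4^2 = 302.76
A = pi * 302.76
A = 951.15
951.15 ft^2


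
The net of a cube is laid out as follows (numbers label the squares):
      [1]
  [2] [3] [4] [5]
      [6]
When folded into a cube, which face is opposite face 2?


Net: cross layout. Take square 3 as the base (bottom).
Fold the four squares in the horizontal row up around 3: 2 -> left, 4 -> right, 5 wraps to the top.
Fold 1 and 6 up from 3: 1 -> back, 6 -> front.
Opposite pairs are therefore: (1, 6), (2, 4), (3, 5).
Face 2 is opposite face 4.
face 4


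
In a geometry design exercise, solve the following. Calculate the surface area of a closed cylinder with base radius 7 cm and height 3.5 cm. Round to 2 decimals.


Shape: closed cylinder
Radius r = 7 cm, Height h = 3.5 cm
Formula: SA = 2*pi*r^2 + 2*pi*r*h = 2*pi*r*(r + h)
r + h = 10.5
2 * r * (r + h) = 2 * 7 * 10.5 = 147
SA = 147 * pi
SA = 461.81
461.81 cm^2


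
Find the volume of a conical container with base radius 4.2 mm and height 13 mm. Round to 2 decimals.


Shape: cone
Radius r = 4.2 mm, Height h = 13 mm
Formula: V = (1/3) * pi * r^2 * h
r^2 = 17.64
pi * r^2 * h = pi * 17.64 * 13 = 229.32 * pi
V = 229.32 * pi / 3
V = 240.14
240.14 mm^3


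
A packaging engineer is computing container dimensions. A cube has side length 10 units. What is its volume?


Shape: cube
Side s = 10 units
Formula: V = s^3
V = 10 * 10 * 10
V = 100 * 10
V = 1000
1000 units^3


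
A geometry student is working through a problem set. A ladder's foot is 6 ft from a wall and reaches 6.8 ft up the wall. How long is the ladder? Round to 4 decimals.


Shape: right triangle
Legs a = 6 ft, b = 6.8 ft
Formula: c = sqrt(a^2 + b^2)
a^2 = 36, b^2 = 46.24
a^2 + b^2 = 82.24
c = sqrt(82.24)
c = 9.0686
9.0686 ft


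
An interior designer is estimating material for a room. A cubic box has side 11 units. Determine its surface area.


Shape: cube
Side s = 11 units
A cube has 6 square faces.
Formula: SA = 6 * s^2
s^2 = 121
SA = 6 * 121
SA = 726
726 units^2


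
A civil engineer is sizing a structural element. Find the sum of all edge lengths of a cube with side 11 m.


Shape: cube
Side s = 11 m
A cube has 12 edges, all equal.
Formula: total edge length = 12 * s
Total = 12 * 11
Total = 132
132 m


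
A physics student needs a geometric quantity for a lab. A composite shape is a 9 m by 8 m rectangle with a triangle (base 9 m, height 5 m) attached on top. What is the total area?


Composite shape: rectangle + triangle
Rectangle area = 9 * 8 = 72
Triangle area = 0.5 * 9 * 5 = 22.5
Total = 72 + 22.5
Total = 94.5
94.5 m^2


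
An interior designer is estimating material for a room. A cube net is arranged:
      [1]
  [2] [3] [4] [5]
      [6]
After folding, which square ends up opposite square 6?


Net: cross layout. Take square 3 as the base (bottom).
Fold the four squares in the horizontal row up around 3: 2 -> left, 4 -> right, 5 wraps to the top.
Fold 1 and 6 up from 3: 1 -> back, 6 -> front.
Opposite pairs are therefore: (1, 6), (2, 4), (3, 5).
Face 6 is opposite face 1.
face 1


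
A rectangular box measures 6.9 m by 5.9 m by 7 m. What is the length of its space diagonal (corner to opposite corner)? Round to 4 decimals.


Shape: rectangular box (space diagonal)
l = 6.9 m, w = 5.9 m, h = 7 m
Visualize: the diagonal of the base, then a right triangle with that diagonal and the height.
Formula: d = sqrt(l^2 + w^2 + h^2)
l^2 + w^2 + h^2 = 47.61 + 34.81 + 49 = 131.42
d = sqrt(131.42)
d = 11.4639
11.4639 m


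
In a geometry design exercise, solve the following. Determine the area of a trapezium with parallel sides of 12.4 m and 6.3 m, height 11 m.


Shape: trapezoid
Parallel sides a = 12.4 m, b = 6.3 m; Height h = 11 m
Formula: A = (a + b) * h / 2
a + b = 12.4 + 6.3 = 18.7
A = 18.7 * 11 / 2
A = 205.7 / 2
A = 102.85
102.85 m^2


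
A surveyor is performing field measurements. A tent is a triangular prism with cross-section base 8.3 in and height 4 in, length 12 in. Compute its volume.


Shape: triangular prism
Triangle base = 8.3 in, triangle height = 4 in, prism length L = 12 in
Formula: V = (1/2 * b * h_tri) * L
Cross-section area = 0.5 * 8.3 * 4 = 16.6
V = 16.6 * 12
V = 199.2
199.2 in^3


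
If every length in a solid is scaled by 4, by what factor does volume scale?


Linear scale factor k = 4
Rule: under a linear scaling by k, volumes scale by k^3.
k^3 = 4 * 4 * 4
k^3 = 16 * 4
k^3 = 64
Volume scales by a factor of 64.
64 (dimensionless)


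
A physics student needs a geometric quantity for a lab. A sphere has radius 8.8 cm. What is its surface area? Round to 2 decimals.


Shape: sphere
Radius r = 8.8 cm
Formula: SA = 4 * pi * r^2
r^2 = 77.44
SA = 4 * pi * 77.44
SA = 309.76 * pi
SA = 973.14
973.14 cm^2


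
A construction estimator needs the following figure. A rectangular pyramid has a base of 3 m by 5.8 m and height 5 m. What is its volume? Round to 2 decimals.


Shape: rectangular pyramid
Base: 3 m x 5.8 m, Height h = 5 m
Formula: V = (1/3) * base_area * h
base_area = 3 * 5.8 = 17.4
base_area * h = 17.4 * 5 = 87
V = 87 / 3
V = 29
29 m^3


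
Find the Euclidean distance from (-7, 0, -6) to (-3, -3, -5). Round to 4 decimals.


3D distance between two points
P1 = (-7, 0, -6), P2 = (-3, -3, -5)
Formula: d = sqrt((x2-x1)^2 + (y2-y1)^2 + (z2-z1)^2)
dx = -3 - -7 = 4
dy = -3 - 0 = -3
dz = -5 - -6 = 1
dx^2 + dy^2 + dz^2 = 16 + 9 + 1 = 26
d = sqrt(26)
d = 5.099
5.099 units


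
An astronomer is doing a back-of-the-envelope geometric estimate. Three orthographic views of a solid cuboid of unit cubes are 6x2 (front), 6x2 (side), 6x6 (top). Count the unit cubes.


Orthographic views of a solid rectangular block:
Front view 6 x 2 -> length = 6, height = 2
Side view 6 x 2 -> width = 6, height = 2 (consistent)
Top view 6 x 6 -> confirms length = 6, width = 6
The block is 6 x 6 x 2.
Total unit cubes = 6 * 6 * 2 = 72
72 unit cubes


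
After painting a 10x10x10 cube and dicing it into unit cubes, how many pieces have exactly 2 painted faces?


Large cube: 10 x 10 x 10, cut into unit cubes.
n = 10, so n - 2 = 8
Cubes with 2 painted faces lie along the edges, excluding corners.
A cube has 12 edges; each contributes (n - 2) = 8 such cubes.
Count = 12 * 8 = 96
96 unit cubes


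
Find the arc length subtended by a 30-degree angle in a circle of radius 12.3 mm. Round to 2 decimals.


Shape: circular arc
Radius r = 12.3 mm, Angle = 30 degrees
Formula: L = (angle/360) * 2 * pi * r
2 * pi * r = 24.6 * pi
L = (30/360) * 24.6 * pi
L = 2.05 * pi
L = 6.44
6.44 mm


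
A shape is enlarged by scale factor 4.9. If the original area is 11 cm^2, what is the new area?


Linear scale factor k = 4.9
Original area = 11 cm^2
Rule: under a linear scaling by k, areas scale by k^2.
k^2 = 4.9^2 = 24.01
New area = 11 * 24.01
New area = 264.11
264.11 cm^2


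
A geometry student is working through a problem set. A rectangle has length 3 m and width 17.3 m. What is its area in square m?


Shape: rectangle
Length l = 3 m, Width w = 17.3 m
Formula: A = l * w
A = 3 * 17.3
A = 51.9
51.9 m^2


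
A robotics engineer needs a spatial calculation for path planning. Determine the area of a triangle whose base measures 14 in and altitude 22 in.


Shape: triangle
Base b = 14 in, Height h = 22 in
Formula: A = (1/2) * b * h
A = 0.5 * 14 * 22
A = 0.5 * 308
A = 154
154 in^2


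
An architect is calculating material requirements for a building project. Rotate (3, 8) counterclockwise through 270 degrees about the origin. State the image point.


Transformation: rotation about the origin
Original point: (3, 8)
Rule for 270 deg counterclockwise: (x, y) -> (y, -x)
Apply: (3, 8) -> (8, -3)
(8, -3)


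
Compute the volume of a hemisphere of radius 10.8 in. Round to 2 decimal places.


Shape: hemisphere (half of a sphere)
Radius r = 10.8 in
Formula: V = (1/2) * (4/3) * pi * r^3 = (2/3) * pi * r^3
r^3 = 1259.712
(2/3) * 1259.712 = 839.808
V = 839.808 * pi
V = 2638.33
2638.33 in^3


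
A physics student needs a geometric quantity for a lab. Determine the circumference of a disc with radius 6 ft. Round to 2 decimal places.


Shape: circle
Radius r = 6 ft
Formula: C = 2 * pi * r
C = 2 * pi * 6
C = 12 * pi
C = 37.7
37.7 ft


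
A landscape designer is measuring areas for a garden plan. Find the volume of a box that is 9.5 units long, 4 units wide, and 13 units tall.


Shape: rectangular prism
l = 9.5 units, w = 4 units, h = 13 units
Formula: V = l * w * h
V = 9.5 * 4 * 13
V = 38 * 13
V = 494
494 units^3


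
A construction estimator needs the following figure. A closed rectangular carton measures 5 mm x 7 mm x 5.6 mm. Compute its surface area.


Shape: rectangular prism
l = 5 mm, w = 7 mm, h = 5.6 mm
Formula: SA = 2(lw + lh + wh)
lw = 35, lh = 28, wh = 39.2
lw + lh + wh = 102.2
SA = 2 * 102.2
SA = 204.4
204.4 mm^2


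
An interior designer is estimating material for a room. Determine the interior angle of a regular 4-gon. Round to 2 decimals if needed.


Shape: regular square (4 sides)
Formula: interior angle = (n - 2) * 180 / n
(n - 2) = 2
(n - 2) * 180 = 360
angle = 360 / 4
angle = 90
90 degrees


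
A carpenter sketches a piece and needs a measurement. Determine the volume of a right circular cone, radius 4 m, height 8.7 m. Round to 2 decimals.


Shape: cone
Radius r = 4 m, Height h = 8.7 m
Formula: V = (1/3) * pi * r^2 * h
r^2 = 16
pi * r^2 * h = pi * 16 * 8.7 = 139.2 * pi
V = 139.2 * pi / 3
V = 145.77
145.77 m^3


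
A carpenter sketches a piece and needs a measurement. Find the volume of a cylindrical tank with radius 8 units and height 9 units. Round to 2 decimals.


Shape: cylinder
Radius r = 8 units, Height h = 9 units
Formula: V = pi * r^2 * h
r^2 = 64
V = pi * 64 * 9
V = 576 * pi
V = 1809.56
1809.56 units^3


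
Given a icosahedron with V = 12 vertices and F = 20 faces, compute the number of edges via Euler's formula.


Polyhedron: icosahedron
Euler's formula for convex polyhedra: V - E + F = 2
Given: V = 12 vertices and F = 20 faces
Solve for E:
E = V + F - 2 = 12 + 20 - 2 = 30
30 edges


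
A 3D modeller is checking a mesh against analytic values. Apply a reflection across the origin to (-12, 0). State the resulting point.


Transformation: reflection
Original point: (-12, 0)
Rule for reflection through the origin: (x, y) -> (-x, -y)
Apply: (-12, 0) -> (12, 0)
(12, 0)


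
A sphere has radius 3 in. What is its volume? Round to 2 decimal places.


Shape: sphere
Radius r = 3 in
Formula: V = (4/3) * pi * r^3
r^3 = 27
(4/3) * 27 = 36
V = 36 * pi
V = 113.1
113.1 in^3


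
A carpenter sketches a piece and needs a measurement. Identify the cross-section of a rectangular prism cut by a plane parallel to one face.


Solid: rectangular prism
Cutting plane: parallel to one face
Visualize the intersection of the plane with the solid's surface.
The boundary of the cut region is a rectangle.
rectangle


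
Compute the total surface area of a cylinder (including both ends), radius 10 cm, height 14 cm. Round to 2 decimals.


Shape: closed cylinder
Radius r = 10 cm, Height h = 14 cm
Formula: SA = 2*pi*r^2 + 2*pi*r*h = 2*pi*r*(r + h)
r + h = 24
2 * r * (r + h) = 2 * 10 * 24 = 480
SA = 480 * pi
SA = 1507.96
1507.96 cm^2


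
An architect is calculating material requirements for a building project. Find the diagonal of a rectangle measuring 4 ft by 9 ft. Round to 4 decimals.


Shape: rectangle (diagonal via Pythagoras)
Sides: 4 ft and 9 ft
Formula: d = sqrt(l^2 + w^2)
l^2 = 16, w^2 = 81
l^2 + w^2 = 97
d = sqrt(97)
d = 9.8489
9.8489 ft


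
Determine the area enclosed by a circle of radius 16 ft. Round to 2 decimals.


Shape: circle
Radius r = 16 ft
Formula: A = pi * r^2
r^2 = 16^2 = 256
A = pi * 256
A = 804.25
804.25 ft^2


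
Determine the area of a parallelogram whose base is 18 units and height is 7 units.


Shape: parallelogram
Base b = 18 units, Height h = 7 units
Formula: A = b * h
A = 18 * 7
A = 126
126 units^2


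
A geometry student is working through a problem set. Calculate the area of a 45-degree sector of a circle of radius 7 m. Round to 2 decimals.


Shape: circular sector
Radius r = 7 m, Angle = 45 degrees
Formula: A = (angle/360) * pi * r^2
r^2 = 49
Fraction of circle = 45/360
A = (45/360) * pi * 49
A = 6.125 * pi
A = 19.24
19.24 m^2


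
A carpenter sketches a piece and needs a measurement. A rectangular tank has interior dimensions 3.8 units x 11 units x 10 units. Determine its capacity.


Shape: rectangular prism
l = 3.8 units, w = 11 units, h = 10 units
Formula: V = l * w * h
V = 3.8 * 11 * 10
V = 41.8 * 10
V = 418
418 units^3


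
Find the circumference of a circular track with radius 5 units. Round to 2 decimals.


Shape: circle
Radius r = 5 units
Formula: C = 2 * pi * r
C = 2 * pi * 5
C = 10 * pi
C = 31.42
31.42 units


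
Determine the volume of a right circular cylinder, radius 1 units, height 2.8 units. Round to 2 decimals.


Shape: cylinder
Radius r = 1 units, Height h = 2.8 units
Formula: V = pi * r^2 * h
r^2 = 1
V = pi * 1 * 2.8
V = 2.8 * pi
V = 8.8
8.8 units^3


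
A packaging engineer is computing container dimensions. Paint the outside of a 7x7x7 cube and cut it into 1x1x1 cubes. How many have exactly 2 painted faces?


Large cube: 7 x 7 x 7, cut into unit cubes.
n = 7, so n - 2 = 5
Cubes with 2 painted faces lie along the edges, excluding corners.
A cube has 12 edges; each contributes (n - 2) = 5 such cubes.
Count = 12 * 5 = 60
60 unit cubes


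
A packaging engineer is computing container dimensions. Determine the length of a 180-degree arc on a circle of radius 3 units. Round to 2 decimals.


Shape: circular arc
Radius r = 3 units, Angle = 180 degrees
Formula: L = (angle/360) * 2 * pi * r
2 * pi * r = 6 * pi
L = (180/360) * 6 * pi
L = 3 * pi
L = 9.42
9.42 units


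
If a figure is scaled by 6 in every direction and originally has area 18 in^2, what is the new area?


Linear scale factor k = 6
Original area = 18 in^2
Rule: under a linear scaling by k, areas scale by k^2.
k^2 = 6^2 = 36
New area = 18 * 36
New area = 648
648 in^2
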